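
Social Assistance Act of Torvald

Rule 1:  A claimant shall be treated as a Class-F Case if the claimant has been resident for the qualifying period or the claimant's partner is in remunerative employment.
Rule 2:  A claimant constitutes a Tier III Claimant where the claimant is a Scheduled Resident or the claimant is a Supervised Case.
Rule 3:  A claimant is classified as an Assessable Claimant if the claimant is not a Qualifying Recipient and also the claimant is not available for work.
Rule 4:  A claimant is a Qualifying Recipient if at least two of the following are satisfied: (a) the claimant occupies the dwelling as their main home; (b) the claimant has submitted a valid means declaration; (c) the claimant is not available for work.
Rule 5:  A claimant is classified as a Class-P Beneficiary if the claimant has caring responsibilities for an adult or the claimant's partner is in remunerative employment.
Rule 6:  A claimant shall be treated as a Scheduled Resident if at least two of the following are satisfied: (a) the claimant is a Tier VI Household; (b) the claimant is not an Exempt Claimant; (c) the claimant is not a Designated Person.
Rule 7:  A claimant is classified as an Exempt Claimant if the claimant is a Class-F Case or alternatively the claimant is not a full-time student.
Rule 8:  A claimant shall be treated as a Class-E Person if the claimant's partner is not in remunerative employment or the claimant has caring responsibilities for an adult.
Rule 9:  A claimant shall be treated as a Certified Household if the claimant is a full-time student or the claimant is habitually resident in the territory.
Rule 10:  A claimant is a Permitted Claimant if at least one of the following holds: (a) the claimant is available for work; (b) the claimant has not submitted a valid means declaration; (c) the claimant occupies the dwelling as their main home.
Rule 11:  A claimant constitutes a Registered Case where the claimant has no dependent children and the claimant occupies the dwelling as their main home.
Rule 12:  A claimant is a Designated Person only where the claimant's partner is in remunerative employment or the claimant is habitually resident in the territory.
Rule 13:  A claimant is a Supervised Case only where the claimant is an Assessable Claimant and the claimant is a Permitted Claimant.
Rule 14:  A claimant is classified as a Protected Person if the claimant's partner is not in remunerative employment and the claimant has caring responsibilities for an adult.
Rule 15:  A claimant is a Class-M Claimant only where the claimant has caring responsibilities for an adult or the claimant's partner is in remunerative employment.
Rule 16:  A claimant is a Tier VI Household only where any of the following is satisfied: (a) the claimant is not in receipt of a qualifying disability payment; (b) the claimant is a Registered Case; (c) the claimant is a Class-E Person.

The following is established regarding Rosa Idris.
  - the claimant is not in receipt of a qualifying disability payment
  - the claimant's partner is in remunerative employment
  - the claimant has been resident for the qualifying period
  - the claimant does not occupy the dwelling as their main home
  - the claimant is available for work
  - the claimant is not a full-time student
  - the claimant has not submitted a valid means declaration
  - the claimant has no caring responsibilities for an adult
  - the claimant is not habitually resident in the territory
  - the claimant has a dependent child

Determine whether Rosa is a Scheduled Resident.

Under rule 11: the claimant has no dependent children? no; and the claimant occupies the dwelling as their main home? no. So the claimant is not a Registered Case.
Under rule 8: the claimant's partner is not in remunerative employment? no; or the claimant has caring responsibilities for an adult? no. So the claimant is not a Class-E Person.
Under rule 16: the claimant is not in receipt of a qualifying disability payment? yes; or Registered Case (rule 11)? no; or Class-E Person (rule 8)? no. So the claimant is a Tier VI Household.
Under rule 1: the claimant has been resident for the qualifying period? yes; or the claimant's partner is in remunerative employment? yes. So the claimant is a Class-F Case.
Under rule 7: Class-F Case (rule 1)? yes; or the claimant is not a full-time student? yes. So the claimant is an Exempt Claimant.
Under rule 12: the claimant's partner is in remunerative employment? yes; or the claimant is habitually resident in the territory? no. So the claimant is a Designated Person.
Under rule 6: Tier VI Household (rule 16)? yes; not an Exempt Claimant (rule 7)? no; not a Designated Person (rule 12)? no — 1 of 3 hold (need ≥2) → not satisfied.

No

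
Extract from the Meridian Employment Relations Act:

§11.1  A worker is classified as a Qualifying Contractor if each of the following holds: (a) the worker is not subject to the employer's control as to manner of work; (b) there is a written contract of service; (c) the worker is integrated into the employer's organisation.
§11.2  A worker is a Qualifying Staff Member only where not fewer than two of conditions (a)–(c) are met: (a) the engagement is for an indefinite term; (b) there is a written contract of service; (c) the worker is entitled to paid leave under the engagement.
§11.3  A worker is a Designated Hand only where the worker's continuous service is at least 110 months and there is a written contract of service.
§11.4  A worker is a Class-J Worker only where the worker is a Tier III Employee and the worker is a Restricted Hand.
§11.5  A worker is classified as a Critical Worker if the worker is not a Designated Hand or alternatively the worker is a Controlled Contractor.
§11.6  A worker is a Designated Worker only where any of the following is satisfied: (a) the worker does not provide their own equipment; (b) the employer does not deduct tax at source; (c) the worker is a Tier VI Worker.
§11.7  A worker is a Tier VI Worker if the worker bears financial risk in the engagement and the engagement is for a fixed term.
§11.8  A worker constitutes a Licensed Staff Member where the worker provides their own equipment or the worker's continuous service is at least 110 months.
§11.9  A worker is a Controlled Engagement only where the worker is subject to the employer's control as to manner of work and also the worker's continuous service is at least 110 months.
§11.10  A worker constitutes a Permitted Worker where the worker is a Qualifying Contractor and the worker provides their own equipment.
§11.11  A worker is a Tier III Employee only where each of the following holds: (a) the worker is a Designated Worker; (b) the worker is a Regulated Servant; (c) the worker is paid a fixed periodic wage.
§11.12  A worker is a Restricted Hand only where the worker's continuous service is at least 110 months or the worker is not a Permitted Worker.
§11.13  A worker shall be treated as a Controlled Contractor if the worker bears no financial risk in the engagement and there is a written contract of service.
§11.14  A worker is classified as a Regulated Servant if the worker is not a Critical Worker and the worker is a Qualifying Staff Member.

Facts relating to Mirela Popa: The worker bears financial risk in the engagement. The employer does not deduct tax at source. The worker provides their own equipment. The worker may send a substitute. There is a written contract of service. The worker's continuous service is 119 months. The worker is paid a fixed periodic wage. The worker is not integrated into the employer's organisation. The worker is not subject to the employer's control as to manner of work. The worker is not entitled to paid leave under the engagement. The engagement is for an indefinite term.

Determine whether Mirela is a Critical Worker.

No

§11.3 — Designated Hand: [worker's continuous service: 119 months ≥ 110 months? yes] AND [there is a written contract of service? yes] → satisfied.
§11.13 — Controlled Contractor: [the worker bears no financial risk in the engagement? no] AND [there is a written contract of service? yes] → not satisfied.
§11.5 — Critical Worker: [not a Designated Hand (§11.3)? no] OR [Controlled Contractor (§11.13)? no] → not satisfied.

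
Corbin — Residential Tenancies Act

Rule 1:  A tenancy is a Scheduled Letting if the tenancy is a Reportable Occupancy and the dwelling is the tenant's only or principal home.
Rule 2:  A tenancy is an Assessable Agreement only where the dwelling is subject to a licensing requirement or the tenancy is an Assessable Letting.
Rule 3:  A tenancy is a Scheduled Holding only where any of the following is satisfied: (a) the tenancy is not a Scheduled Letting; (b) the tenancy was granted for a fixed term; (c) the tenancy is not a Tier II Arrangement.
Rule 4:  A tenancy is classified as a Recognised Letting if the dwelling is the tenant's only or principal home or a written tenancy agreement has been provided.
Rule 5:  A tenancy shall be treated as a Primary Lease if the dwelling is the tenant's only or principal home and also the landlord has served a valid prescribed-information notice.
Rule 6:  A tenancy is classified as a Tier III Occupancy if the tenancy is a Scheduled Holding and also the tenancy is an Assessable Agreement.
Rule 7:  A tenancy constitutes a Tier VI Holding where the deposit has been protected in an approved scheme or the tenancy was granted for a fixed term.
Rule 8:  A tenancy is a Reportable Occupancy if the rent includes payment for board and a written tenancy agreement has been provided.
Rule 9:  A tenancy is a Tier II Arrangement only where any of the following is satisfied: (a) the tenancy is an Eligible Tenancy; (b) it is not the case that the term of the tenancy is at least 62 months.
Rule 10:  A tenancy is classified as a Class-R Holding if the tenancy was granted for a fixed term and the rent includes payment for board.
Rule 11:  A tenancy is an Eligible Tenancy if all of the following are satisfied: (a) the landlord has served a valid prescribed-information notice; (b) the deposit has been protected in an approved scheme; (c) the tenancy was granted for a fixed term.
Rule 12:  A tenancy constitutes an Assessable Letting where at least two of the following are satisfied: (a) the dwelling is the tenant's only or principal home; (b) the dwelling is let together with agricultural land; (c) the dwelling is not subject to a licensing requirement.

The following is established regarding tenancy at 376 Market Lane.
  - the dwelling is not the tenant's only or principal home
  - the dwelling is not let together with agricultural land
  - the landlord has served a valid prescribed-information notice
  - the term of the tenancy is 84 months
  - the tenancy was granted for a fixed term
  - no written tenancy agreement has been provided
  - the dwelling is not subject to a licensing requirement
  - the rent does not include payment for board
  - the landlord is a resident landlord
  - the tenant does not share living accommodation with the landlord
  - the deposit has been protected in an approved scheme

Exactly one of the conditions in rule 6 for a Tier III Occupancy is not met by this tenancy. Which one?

rule 8 — Reportable Occupancy: [the rent includes payment for board? no] AND [a written tenancy agreement has been provided? no] → not satisfied.
rule 1 — Scheduled Letting: [Reportable Occupancy (rule 8)? no] AND [the dwelling is the tenant's only or principal home? no] → not satisfied.
rule 11 — Eligible Tenancy: [the landlord has served a valid prescribed-information notice? yes] AND [the deposit has been protected in an approved scheme? yes] AND [the tenancy was granted for a fixed term? yes] → satisfied.
rule 9 — Tier II Arrangement: [Eligible Tenancy (rule 11)? yes] OR [term of the tenancy: 84 months ≥ 62 months? yes, so negated condition no] → satisfied.
rule 3 — Scheduled Holding: [not a Scheduled Letting (rule 1)? yes] OR [the tenancy was granted for a fixed term? yes] OR [not a Tier II Arrangement (rule 9)? no] → satisfied.
rule 12 — Assessable Letting: the dwelling is the tenant's only or principal home? no; the dwelling is let together with agricultural land? no; the dwelling is not subject to a licensing requirement? yes — 1 of 3 hold (need ≥2) → not satisfied.
rule 2 — Assessable Agreement: [the dwelling is subject to a licensing requirement? no] OR [Assessable Letting (rule 12)? no] → not satisfied.
rule 6 — Tier III Occupancy: [Scheduled Holding (rule 3)? yes] AND [Assessable Agreement (rule 2)? no] → not satisfied.

Assessable Agreement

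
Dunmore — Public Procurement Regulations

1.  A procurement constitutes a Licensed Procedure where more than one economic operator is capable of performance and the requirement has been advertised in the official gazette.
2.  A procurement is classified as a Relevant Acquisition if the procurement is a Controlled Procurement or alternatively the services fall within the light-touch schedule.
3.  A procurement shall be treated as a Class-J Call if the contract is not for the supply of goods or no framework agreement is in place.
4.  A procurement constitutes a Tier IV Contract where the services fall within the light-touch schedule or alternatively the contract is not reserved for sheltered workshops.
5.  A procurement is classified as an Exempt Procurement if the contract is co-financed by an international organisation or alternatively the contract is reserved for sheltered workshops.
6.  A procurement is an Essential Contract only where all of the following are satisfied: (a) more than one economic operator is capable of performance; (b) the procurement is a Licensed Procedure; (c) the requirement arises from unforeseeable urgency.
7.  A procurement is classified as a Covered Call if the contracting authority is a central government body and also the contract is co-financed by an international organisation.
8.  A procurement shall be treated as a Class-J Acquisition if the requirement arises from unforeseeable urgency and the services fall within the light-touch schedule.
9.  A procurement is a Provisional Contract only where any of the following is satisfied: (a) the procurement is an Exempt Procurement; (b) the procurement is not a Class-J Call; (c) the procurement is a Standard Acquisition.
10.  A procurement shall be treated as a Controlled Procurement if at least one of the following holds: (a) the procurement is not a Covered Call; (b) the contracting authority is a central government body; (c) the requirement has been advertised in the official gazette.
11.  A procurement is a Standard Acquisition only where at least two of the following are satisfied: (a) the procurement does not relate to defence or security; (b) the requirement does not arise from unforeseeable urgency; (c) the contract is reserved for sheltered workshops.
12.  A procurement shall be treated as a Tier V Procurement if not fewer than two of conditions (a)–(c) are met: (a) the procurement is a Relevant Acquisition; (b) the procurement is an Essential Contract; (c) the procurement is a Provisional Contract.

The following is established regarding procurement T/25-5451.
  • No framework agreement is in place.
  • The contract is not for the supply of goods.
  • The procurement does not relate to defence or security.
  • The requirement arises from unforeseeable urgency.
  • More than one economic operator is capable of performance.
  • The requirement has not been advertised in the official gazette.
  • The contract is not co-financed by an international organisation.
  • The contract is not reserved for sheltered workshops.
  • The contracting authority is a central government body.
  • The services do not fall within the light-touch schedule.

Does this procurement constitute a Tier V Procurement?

No

paragraph 7 — Covered Call: [the contracting authority is a central government body? yes] AND [the contract is co-financed by an international organisation? no] → not satisfied.
paragraph 10 — Controlled Procurement: [not a Covered Call (paragraph 7)? yes] OR [the contracting authority is a central government body? yes] OR [the requirement has been advertised in the official gazette? no] → satisfied.
paragraph 2 — Relevant Acquisition: [Controlled Procurement (paragraph 10)? yes] OR [the services fall within the light-touch schedule? no] → satisfied.
paragraph 1 — Licensed Procedure: [more than one economic operator is capable of performance? yes] AND [the requirement has been advertised in the official gazette? no] → not satisfied.
paragraph 6 — Essential Contract: [more than one economic operator is capable of performance? yes] AND [Licensed Procedure (paragraph 1)? no] AND [the requirement arises from unforeseeable urgency? yes] → not satisfied.
paragraph 5 — Exempt Procurement: [the contract is co-financed by an international organisation? no] OR [the contract is reserved for sheltered workshops? no] → not satisfied.
paragraph 3 — Class-J Call: [the contract is not for the supply of goods? yes] OR [no framework agreement is in place? yes] → satisfied.
paragraph 11 — Standard Acquisition: the procurement does not relate to defence or security? yes; the requirement does not arise from unforeseeable urgency? no; the contract is reserved for sheltered workshops? no — 1 of 3 hold (need ≥2) → not satisfied.
paragraph 9 — Provisional Contract: [Exempt Procurement (paragraph 5)? no] OR [not a Class-J Call (paragraph 3)? no] OR [Standard Acquisition (paragraph 11)? no] → not satisfied.
paragraph 12 — Tier V Procurement: Relevant Acquisition (paragraph 2)? yes; Essential Contract (paragraph 6)? no; Provisional Contract (paragraph 9)? no — 1 of 3 hold (need ≥2) → not satisfied.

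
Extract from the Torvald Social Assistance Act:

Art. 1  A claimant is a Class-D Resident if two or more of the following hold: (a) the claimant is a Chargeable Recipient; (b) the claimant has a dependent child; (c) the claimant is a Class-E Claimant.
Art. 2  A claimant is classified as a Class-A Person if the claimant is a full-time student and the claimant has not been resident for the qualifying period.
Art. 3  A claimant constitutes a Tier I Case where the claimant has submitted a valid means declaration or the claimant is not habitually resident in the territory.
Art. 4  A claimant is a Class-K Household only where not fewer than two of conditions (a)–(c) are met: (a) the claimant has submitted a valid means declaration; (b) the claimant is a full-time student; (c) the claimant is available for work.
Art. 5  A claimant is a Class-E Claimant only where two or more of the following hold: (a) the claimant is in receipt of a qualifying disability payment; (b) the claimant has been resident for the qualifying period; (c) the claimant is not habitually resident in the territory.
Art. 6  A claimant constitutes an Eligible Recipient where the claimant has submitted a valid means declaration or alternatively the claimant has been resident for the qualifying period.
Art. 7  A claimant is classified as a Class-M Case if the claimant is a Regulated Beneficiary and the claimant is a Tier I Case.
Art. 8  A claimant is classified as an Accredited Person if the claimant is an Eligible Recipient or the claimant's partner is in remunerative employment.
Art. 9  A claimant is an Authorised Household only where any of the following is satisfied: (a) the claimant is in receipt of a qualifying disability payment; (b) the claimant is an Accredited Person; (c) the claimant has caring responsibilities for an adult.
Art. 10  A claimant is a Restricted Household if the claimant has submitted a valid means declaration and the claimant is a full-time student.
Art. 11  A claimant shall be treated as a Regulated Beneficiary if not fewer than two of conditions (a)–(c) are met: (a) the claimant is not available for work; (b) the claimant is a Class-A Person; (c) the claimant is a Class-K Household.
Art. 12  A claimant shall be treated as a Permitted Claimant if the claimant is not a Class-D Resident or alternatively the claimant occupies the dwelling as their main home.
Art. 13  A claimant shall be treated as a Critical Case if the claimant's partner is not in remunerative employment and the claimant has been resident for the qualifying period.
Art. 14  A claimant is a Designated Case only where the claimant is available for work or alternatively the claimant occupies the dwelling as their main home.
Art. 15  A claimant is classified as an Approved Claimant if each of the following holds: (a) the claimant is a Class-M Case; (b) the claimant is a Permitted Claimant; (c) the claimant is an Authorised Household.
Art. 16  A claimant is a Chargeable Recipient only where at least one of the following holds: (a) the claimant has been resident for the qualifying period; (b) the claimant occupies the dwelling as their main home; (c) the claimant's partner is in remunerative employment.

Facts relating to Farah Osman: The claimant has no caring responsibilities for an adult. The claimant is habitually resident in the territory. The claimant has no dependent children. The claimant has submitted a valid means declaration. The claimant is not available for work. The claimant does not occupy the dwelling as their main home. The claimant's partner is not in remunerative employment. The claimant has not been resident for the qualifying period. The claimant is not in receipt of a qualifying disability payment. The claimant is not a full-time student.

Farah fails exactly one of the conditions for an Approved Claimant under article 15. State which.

article 2 — Class-A Person: [the claimant is a full-time student? no] AND [the claimant has not been resident for the qualifying period? yes] → not satisfied.
article 4 — Class-K Household: the claimant has submitted a valid means declaration? yes; the claimant is a full-time student? no; the claimant is available for work? no — 1 of 3 hold (need ≥2) → not satisfied.
article 11 — Regulated Beneficiary: the claimant is not available for work? yes; Class-A Person (article 2)? no; Class-K Household (article 4)? no — 1 of 3 hold (need ≥2) → not satisfied.
article 3 — Tier I Case: [the claimant has submitted a valid means declaration? yes] OR [the claimant is not habitually resident in the territory? no] → satisfied.
article 7 — Class-M Case: [Regulated Beneficiary (article 11)? no] AND [Tier I Case (article 3)? yes] → not satisfied.
article 16 — Chargeable Recipient: [the claimant has been resident for the qualifying period? no] OR [the claimant occupies the dwelling as their main home? no] OR [the claimant's partner is in remunerative employment? no] → not satisfied.
article 5 — Class-E Claimant: the claimant is in receipt of a qualifying disability payment? no; the claimant has been resident for the qualifying period? no; the claimant is not habitually resident in the territory? no — 0 of 3 hold (need ≥2) → not satisfied.
article 1 — Class-D Resident: Chargeable Recipient (article 16)? no; the claimant has a dependent child? no; Class-E Claimant (article 5)? no — 0 of 3 hold (need ≥2) → not satisfied.
article 12 — Permitted Claimant: [not a Class-D Resident (article 1)? yes] OR [the claimant occupies the dwelling as their main home? no] → satisfied.
article 6 — Eligible Recipient: [the claimant has submitted a valid means declaration? yes] OR [the claimant has been resident for the qualifying period? no] → satisfied.
article 8 — Accredited Person: [Eligible Recipient (article 6)? yes] OR [the claimant's partner is in remunerative employment? no] → satisfied.
article 9 — Authorised Household: [the claimant is in receipt of a qualifying disability payment? no] OR [Accredited Person (article 8)? yes] OR [the claimant has caring responsibilities for an adult? no] → satisfied.
article 15 — Approved Claimant: [Class-M Case (article 7)? no] AND [Permitted Claimant (article 12)? yes] AND [Authorised Household (article 9)? yes] → not satisfied.

Class-M Case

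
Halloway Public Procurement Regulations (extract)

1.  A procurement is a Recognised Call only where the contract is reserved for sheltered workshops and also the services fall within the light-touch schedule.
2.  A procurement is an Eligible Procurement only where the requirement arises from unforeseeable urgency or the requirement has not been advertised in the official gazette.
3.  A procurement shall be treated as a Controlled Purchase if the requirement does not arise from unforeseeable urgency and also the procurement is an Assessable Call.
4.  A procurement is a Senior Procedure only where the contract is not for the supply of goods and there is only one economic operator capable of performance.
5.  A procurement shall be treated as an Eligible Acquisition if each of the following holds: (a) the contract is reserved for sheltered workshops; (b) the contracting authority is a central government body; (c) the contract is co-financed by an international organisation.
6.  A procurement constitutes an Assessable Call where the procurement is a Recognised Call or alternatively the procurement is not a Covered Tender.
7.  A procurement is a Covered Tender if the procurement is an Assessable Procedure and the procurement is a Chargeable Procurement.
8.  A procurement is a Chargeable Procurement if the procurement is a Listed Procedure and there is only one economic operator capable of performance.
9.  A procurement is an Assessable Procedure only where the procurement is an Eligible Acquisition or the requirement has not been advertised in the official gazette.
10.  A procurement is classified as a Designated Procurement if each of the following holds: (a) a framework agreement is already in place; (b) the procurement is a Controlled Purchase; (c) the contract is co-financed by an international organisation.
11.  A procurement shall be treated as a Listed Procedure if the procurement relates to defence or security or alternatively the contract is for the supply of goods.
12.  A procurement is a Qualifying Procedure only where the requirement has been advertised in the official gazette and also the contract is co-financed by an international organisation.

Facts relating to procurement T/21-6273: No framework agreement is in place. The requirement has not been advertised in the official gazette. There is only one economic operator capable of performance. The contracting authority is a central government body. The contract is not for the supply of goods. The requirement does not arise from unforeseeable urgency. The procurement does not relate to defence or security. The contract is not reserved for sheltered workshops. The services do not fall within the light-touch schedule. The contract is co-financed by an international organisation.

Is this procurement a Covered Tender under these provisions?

No

Under paragraph 5: the contract is reserved for sheltered workshops? no; and the contracting authority is a central government body? yes; and the contract is co-financed by an international organisation? yes. So the procurement is not an Eligible Acquisition.
Under paragraph 9: Eligible Acquisition (paragraph 5)? no; or the requirement has not been advertised in the official gazette? yes. So the procurement is an Assessable Procedure.
Under paragraph 11: the procurement relates to defence or security? no; or the contract is for the supply of goods? no. So the procurement is not a Listed Procedure.
Under paragraph 8: Listed Procedure (paragraph 11)? no; and there is only one economic operator capable of performance? yes. So the procurement is not a Chargeable Procurement.
Under paragraph 7: Assessable Procedure (paragraph 9)? yes; and Chargeable Procurement (paragraph 8)? no. So the procurement is not a Covered Tender.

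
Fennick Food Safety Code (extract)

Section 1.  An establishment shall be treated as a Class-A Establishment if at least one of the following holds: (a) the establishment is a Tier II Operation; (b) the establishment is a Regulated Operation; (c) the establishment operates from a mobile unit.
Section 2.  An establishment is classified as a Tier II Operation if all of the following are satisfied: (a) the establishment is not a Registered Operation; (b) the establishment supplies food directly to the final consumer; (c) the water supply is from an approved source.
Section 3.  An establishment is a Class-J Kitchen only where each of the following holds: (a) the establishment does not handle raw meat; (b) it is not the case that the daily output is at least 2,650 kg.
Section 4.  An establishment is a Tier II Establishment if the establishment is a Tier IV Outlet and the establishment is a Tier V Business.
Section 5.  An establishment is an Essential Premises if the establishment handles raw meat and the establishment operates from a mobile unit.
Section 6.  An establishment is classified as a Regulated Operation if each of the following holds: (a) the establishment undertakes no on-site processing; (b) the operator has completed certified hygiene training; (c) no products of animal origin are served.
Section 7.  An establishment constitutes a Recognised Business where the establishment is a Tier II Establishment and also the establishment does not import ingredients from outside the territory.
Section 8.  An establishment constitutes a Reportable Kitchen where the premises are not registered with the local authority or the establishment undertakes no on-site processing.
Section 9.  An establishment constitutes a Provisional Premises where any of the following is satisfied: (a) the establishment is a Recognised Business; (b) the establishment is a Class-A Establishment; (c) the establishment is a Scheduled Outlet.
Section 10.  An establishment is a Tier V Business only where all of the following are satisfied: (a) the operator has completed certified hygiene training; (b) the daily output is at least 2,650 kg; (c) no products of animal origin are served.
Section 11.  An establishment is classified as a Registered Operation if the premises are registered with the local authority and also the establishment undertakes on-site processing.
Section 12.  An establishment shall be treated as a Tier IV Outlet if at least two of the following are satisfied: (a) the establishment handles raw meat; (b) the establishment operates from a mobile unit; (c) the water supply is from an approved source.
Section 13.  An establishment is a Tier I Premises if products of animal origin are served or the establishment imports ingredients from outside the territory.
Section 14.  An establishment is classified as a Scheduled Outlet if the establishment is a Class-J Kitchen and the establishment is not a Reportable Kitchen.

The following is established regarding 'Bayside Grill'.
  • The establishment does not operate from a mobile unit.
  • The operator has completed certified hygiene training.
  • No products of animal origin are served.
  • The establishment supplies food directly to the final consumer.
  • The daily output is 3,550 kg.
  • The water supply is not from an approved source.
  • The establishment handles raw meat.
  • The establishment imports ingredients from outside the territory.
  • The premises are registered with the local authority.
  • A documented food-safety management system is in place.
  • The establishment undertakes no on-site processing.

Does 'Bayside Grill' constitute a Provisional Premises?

Under section 12: the establishment handles raw meat? yes; the establishment operates from a mobile unit? no; the water supply is from an approved source? no — 1 of 3 hold (need ≥2) → not satisfied.
Under section 10: the operator has completed certified hygiene training? yes; and daily output: 3,550 kg ≥ 2,650 kg? yes; and no products of animal origin are served? yes. So the establishment is a Tier V Business.
Under section 4: Tier IV Outlet (section 12)? no; and Tier V Business (section 10)? yes. So the establishment is not a Tier II Establishment.
Under section 7: Tier II Establishment (section 4)? no; and the establishment does not import ingredients from outside the territory? no. So the establishment is not a Recognised Business.
Under section 11: the premises are registered with the local authority? yes; and the establishment undertakes on-site processing? no. So the establishment is not a Registered Operation.
Under section 2: not a Registered Operation (section 11)? yes; and the establishment supplies food directly to the final consumer? yes; and the water supply is from an approved source? no. So the establishment is not a Tier II Operation.
Under section 6: the establishment undertakes no on-site processing? yes; and the operator has completed certified hygiene training? yes; and no products of animal origin are served? yes. So the establishment is a Regulated Operation.
Under section 1: Tier II Operation (section 2)? no; or Regulated Operation (section 6)? yes; or the establishment operates from a mobile unit? no. So the establishment is a Class-A Establishment.
Under section 3: the establishment does not handle raw meat? no; and daily output: 3,550 kg ≥ 2,650 kg? yes, so negated condition no. So the establishment is not a Class-J Kitchen.
Under section 8: the premises are not registered with the local authority? no; or the establishment undertakes no on-site processing? yes. So the establishment is a Reportable Kitchen.
Under section 14: Class-J Kitchen (section 3)? no; and not a Reportable Kitchen (section 8)? no. So the establishment is not a Scheduled Outlet.
Under section 9: Recognised Business (section 7)? no; or Class-A Establishment (section 1)? yes; or Scheduled Outlet (section 14)? no. So the establishment is a Provisional Premises.

Yes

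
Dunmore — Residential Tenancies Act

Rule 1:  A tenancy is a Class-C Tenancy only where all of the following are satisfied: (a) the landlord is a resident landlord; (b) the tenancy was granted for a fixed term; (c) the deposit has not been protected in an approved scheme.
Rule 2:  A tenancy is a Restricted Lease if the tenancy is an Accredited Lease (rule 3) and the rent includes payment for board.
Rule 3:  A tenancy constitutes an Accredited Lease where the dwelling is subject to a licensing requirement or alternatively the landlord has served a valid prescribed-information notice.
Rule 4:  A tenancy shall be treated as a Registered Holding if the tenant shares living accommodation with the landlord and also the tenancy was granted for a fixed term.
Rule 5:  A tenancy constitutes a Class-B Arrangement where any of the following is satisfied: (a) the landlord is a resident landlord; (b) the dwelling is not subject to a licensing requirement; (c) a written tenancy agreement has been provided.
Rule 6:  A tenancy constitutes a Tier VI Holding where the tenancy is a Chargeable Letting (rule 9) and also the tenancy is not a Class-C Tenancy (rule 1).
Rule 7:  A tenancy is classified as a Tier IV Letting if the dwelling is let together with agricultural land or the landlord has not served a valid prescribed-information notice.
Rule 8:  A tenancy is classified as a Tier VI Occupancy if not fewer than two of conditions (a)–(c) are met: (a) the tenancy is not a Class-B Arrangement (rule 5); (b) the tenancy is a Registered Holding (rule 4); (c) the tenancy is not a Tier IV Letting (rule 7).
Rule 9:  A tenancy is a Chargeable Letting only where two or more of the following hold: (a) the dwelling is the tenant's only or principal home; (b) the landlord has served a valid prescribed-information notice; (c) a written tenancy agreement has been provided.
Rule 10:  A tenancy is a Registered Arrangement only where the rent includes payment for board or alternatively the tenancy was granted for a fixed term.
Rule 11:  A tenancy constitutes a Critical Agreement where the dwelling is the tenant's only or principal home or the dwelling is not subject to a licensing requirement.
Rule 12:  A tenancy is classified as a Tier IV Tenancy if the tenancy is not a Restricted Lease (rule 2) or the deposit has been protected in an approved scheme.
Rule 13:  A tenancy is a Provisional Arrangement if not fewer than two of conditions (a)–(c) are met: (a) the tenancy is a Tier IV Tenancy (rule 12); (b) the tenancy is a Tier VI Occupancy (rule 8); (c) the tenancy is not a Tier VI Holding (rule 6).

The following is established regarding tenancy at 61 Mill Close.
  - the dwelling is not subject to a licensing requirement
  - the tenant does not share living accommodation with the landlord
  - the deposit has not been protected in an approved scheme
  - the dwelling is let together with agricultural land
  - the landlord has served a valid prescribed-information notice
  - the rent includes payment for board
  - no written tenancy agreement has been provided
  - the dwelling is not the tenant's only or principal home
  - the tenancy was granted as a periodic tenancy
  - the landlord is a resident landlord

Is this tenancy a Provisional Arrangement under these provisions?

rule 3 — Accredited Lease: [the dwelling is subject to a licensing requirement? no] OR [the landlord has served a valid prescribed-information notice? yes] → satisfied.
rule 2 — Restricted Lease: [Accredited Lease (rule 3)? yes] AND [the rent includes payment for board? yes] → satisfied.
rule 12 — Tier IV Tenancy: [not a Restricted Lease (rule 2)? no] OR [the deposit has been protected in an approved scheme? no] → not satisfied.
rule 5 — Class-B Arrangement: [the landlord is a resident landlord? yes] OR [the dwelling is not subject to a licensing requirement? yes] OR [a written tenancy agreement has been provided? no] → satisfied.
rule 4 — Registered Holding: [the tenant shares living accommodation with the landlord? no] AND [the tenancy was granted for a fixed term? no] → not satisfied.
rule 7 — Tier IV Letting: [the dwelling is let together with agricultural land? yes] OR [the landlord has not served a valid prescribed-information notice? no] → satisfied.
rule 8 — Tier VI Occupancy: not a Class-B Arrangement (rule 5)? no; Registered Holding (rule 4)? no; not a Tier IV Letting (rule 7)? no — 0 of 3 hold (need ≥2) → not satisfied.
rule 9 — Chargeable Letting: the dwelling is the tenant's only or principal home? no; the landlord has served a valid prescribed-information notice? yes; a written tenancy agreement has been provided? no — 1 of 3 hold (need ≥2) → not satisfied.
rule 1 — Class-C Tenancy: [the landlord is a resident landlord? yes] AND [the tenancy was granted for a fixed term? no] AND [the deposit has not been protected in an approved scheme? yes] → not satisfied.
rule 6 — Tier VI Holding: [Chargeable Letting (rule 9)? no] AND [not a Class-C Tenancy (rule 1)? yes] → not satisfied.
rule 13 — Provisional Arrangement: Tier IV Tenancy (rule 12)? no; Tier VI Occupancy (rule 8)? no; not a Tier VI Holding (rule 6)? yes — 1 of 3 hold (need ≥2) → not satisfied.

No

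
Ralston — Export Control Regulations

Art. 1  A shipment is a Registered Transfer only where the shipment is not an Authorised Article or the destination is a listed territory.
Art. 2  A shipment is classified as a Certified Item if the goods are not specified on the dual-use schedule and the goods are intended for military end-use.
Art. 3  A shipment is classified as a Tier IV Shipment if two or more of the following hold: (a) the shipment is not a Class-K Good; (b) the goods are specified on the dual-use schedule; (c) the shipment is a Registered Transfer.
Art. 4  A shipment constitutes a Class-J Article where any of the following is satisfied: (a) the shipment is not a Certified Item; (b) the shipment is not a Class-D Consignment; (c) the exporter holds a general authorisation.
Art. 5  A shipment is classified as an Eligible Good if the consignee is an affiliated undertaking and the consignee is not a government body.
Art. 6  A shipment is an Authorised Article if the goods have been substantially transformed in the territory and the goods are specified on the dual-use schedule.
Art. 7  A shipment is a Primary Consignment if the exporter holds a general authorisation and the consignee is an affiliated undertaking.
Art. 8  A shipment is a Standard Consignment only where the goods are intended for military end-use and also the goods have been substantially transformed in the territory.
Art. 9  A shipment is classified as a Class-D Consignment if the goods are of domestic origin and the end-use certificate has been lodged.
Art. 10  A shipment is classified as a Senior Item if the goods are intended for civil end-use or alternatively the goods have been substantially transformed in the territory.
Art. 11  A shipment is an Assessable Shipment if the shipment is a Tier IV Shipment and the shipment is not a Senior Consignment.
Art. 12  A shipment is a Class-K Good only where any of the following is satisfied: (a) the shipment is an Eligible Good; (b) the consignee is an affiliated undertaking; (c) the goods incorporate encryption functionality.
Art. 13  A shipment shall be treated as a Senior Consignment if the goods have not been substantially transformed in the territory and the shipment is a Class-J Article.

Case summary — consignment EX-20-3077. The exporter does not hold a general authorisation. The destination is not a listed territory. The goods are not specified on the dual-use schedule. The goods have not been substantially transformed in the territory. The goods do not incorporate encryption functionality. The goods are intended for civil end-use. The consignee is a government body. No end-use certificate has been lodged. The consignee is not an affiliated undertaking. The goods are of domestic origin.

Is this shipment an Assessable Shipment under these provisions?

article 5 — Eligible Good: [the consignee is an affiliated undertaking? no] AND [the consignee is not a government body? no] → not satisfied.
article 12 — Class-K Good: [Eligible Good (article 5)? no] OR [the consignee is an affiliated undertaking? no] OR [the goods incorporate encryption functionality? no] → not satisfied.
article 6 — Authorised Article: [the goods have been substantially transformed in the territory? no] AND [the goods are specified on the dual-use schedule? no] → not satisfied.
article 1 — Registered Transfer: [not an Authorised Article (article 6)? yes] OR [the destination is a listed territory? no] → satisfied.
article 3 — Tier IV Shipment: not a Class-K Good (article 12)? yes; the goods are specified on the dual-use schedule? no; Registered Transfer (article 1)? yes — 2 of 3 hold (need ≥2) → satisfied.
article 2 — Certified Item: [the goods are not specified on the dual-use schedule? yes] AND [the goods are intended for military end-use? no] → not satisfied.
article 9 — Class-D Consignment: [the goods are of domestic origin? yes] AND [the end-use certificate has been lodged? no] → not satisfied.
article 4 — Class-J Article: [not a Certified Item (article 2)? yes] OR [not a Class-D Consignment (article 9)? yes] OR [the exporter holds a general authorisation? no] → satisfied.
article 13 — Senior Consignment: [the goods have not been substantially transformed in the territory? yes] AND [Class-J Article (article 4)? yes] → satisfied.
article 11 — Assessable Shipment: [Tier IV Shipment (article 3)? yes] AND [not a Senior Consignment (article 13)? no] → not satisfied.

No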